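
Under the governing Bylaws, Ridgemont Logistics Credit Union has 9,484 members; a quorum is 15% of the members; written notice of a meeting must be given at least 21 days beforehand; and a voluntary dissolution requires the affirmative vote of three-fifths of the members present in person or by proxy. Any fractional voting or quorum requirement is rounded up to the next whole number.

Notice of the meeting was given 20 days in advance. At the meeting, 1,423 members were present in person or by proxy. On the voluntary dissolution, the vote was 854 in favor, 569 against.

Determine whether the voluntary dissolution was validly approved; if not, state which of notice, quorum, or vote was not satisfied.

Invalid — notice requirement not satisfied.

Notice: 20 days given; 21 required. Not satisfied.
Quorum: 15% of 9,484 = 1,422.60, rounded up to 1,423; 1,423 present. Satisfied.
Vote: requires three-fifths of those present (1,423); 3/5 of 1423 = 853.80, rounded up to 854, so 854 needed; 854 in favor. Satisfied.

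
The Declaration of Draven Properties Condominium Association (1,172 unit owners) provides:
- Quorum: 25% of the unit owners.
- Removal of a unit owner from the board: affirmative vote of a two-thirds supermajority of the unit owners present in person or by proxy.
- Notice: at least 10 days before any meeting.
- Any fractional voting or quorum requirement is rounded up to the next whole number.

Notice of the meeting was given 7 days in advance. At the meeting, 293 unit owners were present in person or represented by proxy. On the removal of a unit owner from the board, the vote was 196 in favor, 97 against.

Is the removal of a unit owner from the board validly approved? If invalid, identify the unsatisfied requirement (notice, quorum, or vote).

Notice: 7 days given; 10 required. Not satisfied.
Quorum: 25% of 1,172 = 293; 293 present. Satisfied.
Vote: requires two-thirds of those present (293); 2/3 of 293 = 195.33, rounded up to 196, so 196 needed; 196 in favor. Satisfied.

Invalid — notice requirement not satisfied.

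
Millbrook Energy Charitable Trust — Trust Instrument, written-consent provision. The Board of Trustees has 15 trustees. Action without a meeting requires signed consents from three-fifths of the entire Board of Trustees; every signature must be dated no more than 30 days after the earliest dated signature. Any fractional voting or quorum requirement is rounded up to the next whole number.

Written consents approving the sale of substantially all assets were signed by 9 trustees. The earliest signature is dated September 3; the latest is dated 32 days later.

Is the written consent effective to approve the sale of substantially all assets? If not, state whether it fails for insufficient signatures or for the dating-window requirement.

Signatures required: three-fifths of 15 — 3/5 of 15 = 9, so 9 needed; 9 signed. Sufficient.
Dating window: the latest signature is 32 days after the earliest; the limit is 30 days. Outside the window.

Not effective — dating-window requirement not satisfied.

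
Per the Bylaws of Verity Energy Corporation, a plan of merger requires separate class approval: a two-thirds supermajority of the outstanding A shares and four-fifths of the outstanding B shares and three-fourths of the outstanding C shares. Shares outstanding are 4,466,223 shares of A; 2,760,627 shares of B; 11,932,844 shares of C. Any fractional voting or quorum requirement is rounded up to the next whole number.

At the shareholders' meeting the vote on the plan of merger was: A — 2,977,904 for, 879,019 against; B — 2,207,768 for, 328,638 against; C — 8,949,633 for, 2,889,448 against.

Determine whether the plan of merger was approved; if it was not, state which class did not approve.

Not approved — the B shares did not give the required vote.

A: 2/3 of 4466223 = 2977482; 2,977,482 required, 2,977,904 in favor — approved.
B: 4/5 of 2760627 = 2208501.60, rounded up to 2208502; 2,208,502 required, 2,207,768 in favor — not approved.
C: 3/4 of 11932844 = 8949633; 8,949,633 required, 8,949,633 in favor — approved.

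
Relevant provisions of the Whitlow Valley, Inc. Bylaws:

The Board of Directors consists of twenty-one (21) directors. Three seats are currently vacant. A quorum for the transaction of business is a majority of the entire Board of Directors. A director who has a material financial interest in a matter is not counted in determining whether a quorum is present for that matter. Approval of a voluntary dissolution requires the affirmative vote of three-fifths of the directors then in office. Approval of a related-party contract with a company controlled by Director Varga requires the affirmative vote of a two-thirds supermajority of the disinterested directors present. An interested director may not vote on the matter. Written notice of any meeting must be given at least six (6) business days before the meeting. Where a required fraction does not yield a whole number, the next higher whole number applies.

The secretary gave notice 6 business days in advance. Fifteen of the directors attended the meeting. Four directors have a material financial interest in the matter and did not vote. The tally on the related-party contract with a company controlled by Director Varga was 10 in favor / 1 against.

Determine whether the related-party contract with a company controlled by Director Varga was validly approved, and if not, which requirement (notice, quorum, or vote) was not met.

Valid — all requirements satisfied.

Notice: 6 business days given; 6 required (6 ≥ 6). Satisfied.
Quorum: 15 present, but the 4 interested directors do not count, leaving 11. Quorum is 11. Satisfied.
Vote: the related-party contract with a company controlled by Director Varga requires two-thirds of the disinterested directors present (15 − 4 = 11). 2/3 of 11 = 7.33, rounded up to 8, so 8 affirmative votes are needed; 10 voted in favor. Satisfied.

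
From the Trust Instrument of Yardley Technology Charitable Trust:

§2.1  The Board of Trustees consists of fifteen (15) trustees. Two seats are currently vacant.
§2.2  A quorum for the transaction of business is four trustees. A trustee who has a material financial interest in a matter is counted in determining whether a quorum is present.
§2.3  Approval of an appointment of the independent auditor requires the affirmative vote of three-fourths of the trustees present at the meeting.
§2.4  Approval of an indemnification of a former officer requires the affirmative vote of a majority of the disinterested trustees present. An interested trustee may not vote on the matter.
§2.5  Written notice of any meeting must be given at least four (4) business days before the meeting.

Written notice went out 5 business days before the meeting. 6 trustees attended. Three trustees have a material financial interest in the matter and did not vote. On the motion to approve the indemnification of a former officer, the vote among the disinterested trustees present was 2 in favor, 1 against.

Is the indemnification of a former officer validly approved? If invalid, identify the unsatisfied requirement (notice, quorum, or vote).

Notice: 5 business days given; 4 required (5 ≥ 4). Satisfied.
Quorum: 6 present (interested trustees count toward quorum); quorum is 4. Satisfied.
Vote: the indemnification of a former officer requires a majority of the disinterested trustees present (6 − 3 = 3). A majority of 3 is 2, so 2 affirmative votes are needed; 2 voted in favor. Satisfied.

Valid — all requirements satisfied.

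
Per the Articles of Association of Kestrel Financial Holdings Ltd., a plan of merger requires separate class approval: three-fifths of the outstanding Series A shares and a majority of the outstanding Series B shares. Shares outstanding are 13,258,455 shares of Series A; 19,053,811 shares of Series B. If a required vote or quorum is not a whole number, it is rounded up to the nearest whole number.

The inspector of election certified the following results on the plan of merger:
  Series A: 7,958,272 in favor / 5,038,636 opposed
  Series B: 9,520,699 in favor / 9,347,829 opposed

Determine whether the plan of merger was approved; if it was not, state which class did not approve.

Not approved — the Series B shares did not give the required vote.

Series A: 3/5 of 13258455 = 7955073; 7,955,073 required, 7,958,272 in favor — approved.
Series B: a majority of 19053811 is 9526906; 9,526,906 required, 9,520,699 in favor — not approved.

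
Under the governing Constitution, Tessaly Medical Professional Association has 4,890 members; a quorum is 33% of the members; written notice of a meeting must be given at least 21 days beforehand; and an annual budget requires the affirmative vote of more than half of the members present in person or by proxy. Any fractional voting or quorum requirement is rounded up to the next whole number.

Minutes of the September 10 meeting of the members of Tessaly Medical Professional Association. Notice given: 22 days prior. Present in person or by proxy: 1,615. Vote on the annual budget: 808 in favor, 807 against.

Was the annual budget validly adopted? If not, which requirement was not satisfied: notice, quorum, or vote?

Notice: 22 days given; 21 required. Satisfied.
Quorum: 33% of 4,890 = 1,613.70, rounded up to 1,614; 1,615 present. Satisfied.
Vote: requires a majority of those present (1,615); a majority of 1615 is 808, so 808 needed; 808 in favor. Satisfied.

Valid — all requirements satisfied.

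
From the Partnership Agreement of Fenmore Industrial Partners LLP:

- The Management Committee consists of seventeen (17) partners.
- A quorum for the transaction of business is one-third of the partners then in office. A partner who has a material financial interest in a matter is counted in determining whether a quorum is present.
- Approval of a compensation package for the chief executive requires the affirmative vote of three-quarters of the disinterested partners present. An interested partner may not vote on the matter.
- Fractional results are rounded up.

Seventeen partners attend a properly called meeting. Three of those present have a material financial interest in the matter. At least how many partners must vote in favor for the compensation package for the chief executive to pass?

The compensation package for the chief executive requires three-fourths of the disinterested partners present (17 − 3 = 14).
3/4 of 14 = 10.50, rounded up to 11.

11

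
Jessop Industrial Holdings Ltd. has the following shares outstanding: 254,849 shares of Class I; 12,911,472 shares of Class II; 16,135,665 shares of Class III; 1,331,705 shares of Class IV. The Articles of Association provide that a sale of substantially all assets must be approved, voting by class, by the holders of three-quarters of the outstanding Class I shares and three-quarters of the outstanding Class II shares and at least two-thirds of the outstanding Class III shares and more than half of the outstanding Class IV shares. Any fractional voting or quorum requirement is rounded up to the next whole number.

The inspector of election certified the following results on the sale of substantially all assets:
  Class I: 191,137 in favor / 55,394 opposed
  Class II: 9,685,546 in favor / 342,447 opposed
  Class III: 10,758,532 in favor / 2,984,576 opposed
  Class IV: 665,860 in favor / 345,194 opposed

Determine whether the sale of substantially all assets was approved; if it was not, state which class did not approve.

Approved — every class gave the required vote.

Class I: 3/4 of 254849 = 191136.75, rounded up to 191137; 191,137 required, 191,137 in favor — approved.
Class II: 3/4 of 12911472 = 9683604; 9,683,604 required, 9,685,546 in favor — approved.
Class III: 2/3 of 16135665 = 10757110; 10,757,110 required, 10,758,532 in favor — approved.
Class IV: a majority of 1331705 is 665853; 665,853 required, 665,860 in favor — approved.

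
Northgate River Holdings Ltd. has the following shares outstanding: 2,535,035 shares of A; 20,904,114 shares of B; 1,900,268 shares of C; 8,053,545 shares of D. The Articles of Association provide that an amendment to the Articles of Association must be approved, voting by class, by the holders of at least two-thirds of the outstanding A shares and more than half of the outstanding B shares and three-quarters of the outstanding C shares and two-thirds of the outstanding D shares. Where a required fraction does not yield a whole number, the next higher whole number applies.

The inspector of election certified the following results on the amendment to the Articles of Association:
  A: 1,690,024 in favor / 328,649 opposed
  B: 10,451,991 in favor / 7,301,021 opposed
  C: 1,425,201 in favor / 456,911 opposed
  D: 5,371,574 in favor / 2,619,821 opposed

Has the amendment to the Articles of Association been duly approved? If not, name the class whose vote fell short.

Not approved — the B shares did not give the required vote.

A: 2/3 of 2535035 = 1690023.33, rounded up to 1690024; 1,690,024 required, 1,690,024 in favor — approved.
B: a majority of 20904114 is 10452058; 10,452,058 required, 10,451,991 in favor — not approved.
C: 3/4 of 1900268 = 1425201; 1,425,201 required, 1,425,201 in favor — approved.
D: 2/3 of 8053545 = 5369030; 5,369,030 required, 5,371,574 in favor — approved.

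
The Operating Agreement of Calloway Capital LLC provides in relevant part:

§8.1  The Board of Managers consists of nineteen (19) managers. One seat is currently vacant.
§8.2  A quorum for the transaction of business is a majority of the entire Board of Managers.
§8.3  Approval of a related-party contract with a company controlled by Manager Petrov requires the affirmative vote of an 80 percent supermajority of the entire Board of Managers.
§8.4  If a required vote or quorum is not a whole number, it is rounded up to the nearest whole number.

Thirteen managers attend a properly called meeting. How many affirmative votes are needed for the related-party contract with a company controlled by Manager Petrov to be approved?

16

The related-party contract with a company controlled by Manager Petrov requires four-fifths of the entire Board of Managers (19).
4/5 of 19 = 15.20, rounded up to 16.
(Only 13 can vote, so the related-party contract with a company controlled by Manager Petrov cannot pass at this meeting, but the required vote is still 16.)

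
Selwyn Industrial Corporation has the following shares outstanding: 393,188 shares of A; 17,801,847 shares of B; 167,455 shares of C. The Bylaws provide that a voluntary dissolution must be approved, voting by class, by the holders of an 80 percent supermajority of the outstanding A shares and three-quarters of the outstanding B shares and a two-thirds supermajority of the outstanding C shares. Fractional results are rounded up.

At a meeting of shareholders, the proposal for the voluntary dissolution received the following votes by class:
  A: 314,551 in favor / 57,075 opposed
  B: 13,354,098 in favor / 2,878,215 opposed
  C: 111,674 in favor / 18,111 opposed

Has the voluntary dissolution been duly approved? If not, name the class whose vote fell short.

Approved — every class gave the required vote.

A: 4/5 of 393188 = 314550.40, rounded up to 314551; 314,551 required, 314,551 in favor — approved.
B: 3/4 of 17801847 = 13351385.25, rounded up to 13351386; 13,351,386 required, 13,354,098 in favor — approved.
C: 2/3 of 167455 = 111636.67, rounded up to 111637; 111,637 required, 111,674 in favor — approved.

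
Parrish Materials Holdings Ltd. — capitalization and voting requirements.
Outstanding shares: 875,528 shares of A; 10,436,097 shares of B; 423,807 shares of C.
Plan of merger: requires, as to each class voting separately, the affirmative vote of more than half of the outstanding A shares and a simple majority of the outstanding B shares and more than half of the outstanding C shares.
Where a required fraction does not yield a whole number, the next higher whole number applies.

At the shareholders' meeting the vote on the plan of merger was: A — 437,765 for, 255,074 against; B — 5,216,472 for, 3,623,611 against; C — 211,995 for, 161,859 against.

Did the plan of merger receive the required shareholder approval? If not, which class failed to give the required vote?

Not approved — the B shares did not give the required vote.

A: a majority of 875528 is 437765; 437,765 required, 437,765 in favor — approved.
B: a majority of 10436097 is 5218049; 5,218,049 required, 5,216,472 in favor — not approved.
C: a majority of 423807 is 211904; 211,904 required, 211,995 in favor — approved.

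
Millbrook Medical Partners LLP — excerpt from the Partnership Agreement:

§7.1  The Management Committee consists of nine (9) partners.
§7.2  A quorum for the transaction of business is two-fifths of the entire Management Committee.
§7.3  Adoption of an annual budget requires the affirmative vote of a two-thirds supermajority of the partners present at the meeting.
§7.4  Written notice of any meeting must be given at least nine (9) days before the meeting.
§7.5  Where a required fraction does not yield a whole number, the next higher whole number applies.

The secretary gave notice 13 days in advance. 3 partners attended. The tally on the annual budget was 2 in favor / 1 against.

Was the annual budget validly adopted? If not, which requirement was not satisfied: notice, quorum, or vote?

Invalid — quorum requirement not satisfied.

Notice: 13 days given; 9 required (13 ≥ 9). Satisfied.
Quorum: 3 present; quorum is 4. Not satisfied.
Vote: the annual budget requires two-thirds of the partners present (3). 2/3 of 3 = 2, so 2 affirmative votes are needed; 2 voted in favor. Satisfied. (Moot — without a quorum no business can be validly transacted.)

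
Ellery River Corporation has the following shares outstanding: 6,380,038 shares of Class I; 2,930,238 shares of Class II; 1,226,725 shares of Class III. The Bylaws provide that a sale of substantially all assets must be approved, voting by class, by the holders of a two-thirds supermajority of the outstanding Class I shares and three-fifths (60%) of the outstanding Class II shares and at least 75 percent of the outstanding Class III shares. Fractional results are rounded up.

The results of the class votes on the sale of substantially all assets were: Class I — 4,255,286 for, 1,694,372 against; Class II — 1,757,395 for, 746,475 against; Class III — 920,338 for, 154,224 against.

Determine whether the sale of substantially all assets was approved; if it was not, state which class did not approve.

Not approved — the Class II shares did not give the required vote.

Class I: 2/3 of 6380038 = 4253358.67, rounded up to 4253359; 4,253,359 required, 4,255,286 in favor — approved.
Class II: 3/5 of 2930238 = 1758142.80, rounded up to 1758143; 1,758,143 required, 1,757,395 in favor — not approved.
Class III: 3/4 of 1226725 = 920043.75, rounded up to 920044; 920,044 required, 920,338 in favor — approved.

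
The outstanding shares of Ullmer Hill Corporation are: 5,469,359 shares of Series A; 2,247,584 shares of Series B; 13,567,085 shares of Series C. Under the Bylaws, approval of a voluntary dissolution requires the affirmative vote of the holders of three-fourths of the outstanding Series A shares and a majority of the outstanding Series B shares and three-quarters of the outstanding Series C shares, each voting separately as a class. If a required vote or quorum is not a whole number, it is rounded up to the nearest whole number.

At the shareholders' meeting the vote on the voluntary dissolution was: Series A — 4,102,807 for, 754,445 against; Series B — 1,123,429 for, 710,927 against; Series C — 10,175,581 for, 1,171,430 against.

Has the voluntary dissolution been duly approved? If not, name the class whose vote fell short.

Not approved — the Series B shares did not give the required vote.

Series A: 3/4 of 5469359 = 4102019.25, rounded up to 4102020; 4,102,020 required, 4,102,807 in favor — approved.
Series B: a majority of 2247584 is 1123793; 1,123,793 required, 1,123,429 in favor — not approved.
Series C: 3/4 of 13567085 = 10175313.75, rounded up to 10175314; 10,175,314 required, 10,175,581 in favor — approved.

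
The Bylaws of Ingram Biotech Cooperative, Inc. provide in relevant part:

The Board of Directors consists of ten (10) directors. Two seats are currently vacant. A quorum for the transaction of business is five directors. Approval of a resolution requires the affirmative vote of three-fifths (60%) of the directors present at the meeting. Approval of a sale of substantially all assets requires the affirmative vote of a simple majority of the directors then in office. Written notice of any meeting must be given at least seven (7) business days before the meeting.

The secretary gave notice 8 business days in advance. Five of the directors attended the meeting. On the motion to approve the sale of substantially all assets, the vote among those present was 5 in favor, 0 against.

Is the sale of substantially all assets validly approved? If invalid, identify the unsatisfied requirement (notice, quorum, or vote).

Notice: 8 business days given; 7 required (8 ≥ 7). Satisfied.
Quorum: 5 present; quorum is 5. Satisfied.
Vote: the sale of substantially all assets requires a majority of the directors then in office (8). A majority of 8 is 5, so 5 affirmative votes are needed; 5 voted in favor. Satisfied.

Valid — all requirements satisfied.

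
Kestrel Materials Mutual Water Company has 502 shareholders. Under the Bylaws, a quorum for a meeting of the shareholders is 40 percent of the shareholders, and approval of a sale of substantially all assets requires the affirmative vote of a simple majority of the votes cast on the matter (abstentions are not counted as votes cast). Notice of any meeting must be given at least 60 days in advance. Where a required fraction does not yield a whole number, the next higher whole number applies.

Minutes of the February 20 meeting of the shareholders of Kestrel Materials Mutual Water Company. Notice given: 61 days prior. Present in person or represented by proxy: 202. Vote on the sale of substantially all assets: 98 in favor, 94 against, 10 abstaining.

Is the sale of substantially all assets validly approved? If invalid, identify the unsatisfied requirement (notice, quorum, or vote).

Valid — all requirements satisfied.

Notice: 61 days given; 60 required. Satisfied.
Quorum: 40% of 502 = 200.80, rounded up to 201; 202 present. Satisfied.
Vote: requires a majority of the votes cast (202 − 10 abstaining = 192); a majority of 192 is 97, so 97 needed; 98 in favor. Satisfied.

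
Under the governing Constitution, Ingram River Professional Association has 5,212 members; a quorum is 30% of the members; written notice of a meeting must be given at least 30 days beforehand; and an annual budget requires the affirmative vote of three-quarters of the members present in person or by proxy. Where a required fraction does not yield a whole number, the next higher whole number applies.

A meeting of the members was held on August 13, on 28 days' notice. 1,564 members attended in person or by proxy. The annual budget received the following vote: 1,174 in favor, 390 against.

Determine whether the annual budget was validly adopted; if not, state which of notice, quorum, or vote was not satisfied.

Invalid — notice requirement not satisfied.

Notice: 28 days given; 30 required. Not satisfied.
Quorum: 30% of 5,212 = 1,563.60, rounded up to 1,564; 1,564 present. Satisfied.
Vote: requires three-fourths of those present (1,564); 3/4 of 1564 = 1173, so 1,173 needed; 1,174 in favor. Satisfied.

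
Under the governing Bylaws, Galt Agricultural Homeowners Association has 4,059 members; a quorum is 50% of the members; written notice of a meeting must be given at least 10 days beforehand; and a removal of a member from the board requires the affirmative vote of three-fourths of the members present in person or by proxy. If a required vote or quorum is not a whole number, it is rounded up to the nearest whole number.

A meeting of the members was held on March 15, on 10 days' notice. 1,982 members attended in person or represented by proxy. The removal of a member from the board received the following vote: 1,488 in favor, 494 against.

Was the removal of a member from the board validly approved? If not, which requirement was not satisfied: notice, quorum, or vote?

Invalid — quorum requirement not satisfied.

Notice: 10 days given; 10 required. Satisfied.
Quorum: 50% of 4,059 = 2,029.50, rounded up to 2,030; 1,982 present. Not satisfied.
Vote: requires three-fourths of those present (1,982); 3/4 of 1982 = 1486.50, rounded up to 1487, so 1,487 needed; 1,488 in favor. Satisfied.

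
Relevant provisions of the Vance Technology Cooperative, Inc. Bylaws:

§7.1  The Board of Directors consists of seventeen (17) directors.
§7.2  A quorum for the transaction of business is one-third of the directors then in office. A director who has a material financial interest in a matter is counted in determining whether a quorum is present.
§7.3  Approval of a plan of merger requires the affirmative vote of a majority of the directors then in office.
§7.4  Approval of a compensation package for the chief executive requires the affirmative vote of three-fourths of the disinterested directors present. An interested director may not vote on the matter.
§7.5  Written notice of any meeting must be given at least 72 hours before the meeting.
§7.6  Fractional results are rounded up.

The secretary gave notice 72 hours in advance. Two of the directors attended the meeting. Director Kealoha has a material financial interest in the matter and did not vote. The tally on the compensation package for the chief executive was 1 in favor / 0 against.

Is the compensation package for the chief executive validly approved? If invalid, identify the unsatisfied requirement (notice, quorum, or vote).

Notice: 72 hours given; 72 required (72 ≥ 72). Satisfied.
Quorum: 2 present (interested directors count toward quorum); quorum is 6. Not satisfied.
Vote: the compensation package for the chief executive requires three-fourths of the disinterested directors present (2 − 1 = 1). 3/4 of 1 = 0.75, rounded up to 1, so 1 affirmative vote is needed; 1 voted in favor. Satisfied. (Moot — without a quorum no business can be validly transacted.)

Invalid — quorum requirement not satisfied.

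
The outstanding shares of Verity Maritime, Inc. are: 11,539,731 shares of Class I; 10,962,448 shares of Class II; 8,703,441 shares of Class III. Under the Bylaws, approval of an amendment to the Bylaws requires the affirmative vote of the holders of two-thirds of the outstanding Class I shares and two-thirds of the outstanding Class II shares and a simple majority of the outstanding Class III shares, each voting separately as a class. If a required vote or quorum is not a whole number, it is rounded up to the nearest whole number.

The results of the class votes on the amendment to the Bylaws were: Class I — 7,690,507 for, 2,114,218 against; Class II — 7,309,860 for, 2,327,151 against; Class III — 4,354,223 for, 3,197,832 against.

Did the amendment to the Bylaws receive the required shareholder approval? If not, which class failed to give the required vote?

Class I: 2/3 of 11539731 = 7693154; 7,693,154 required, 7,690,507 in favor — not approved.
Class II: 2/3 of 10962448 = 7308298.67, rounded up to 7308299; 7,308,299 required, 7,309,860 in favor — approved.
Class III: a majority of 8703441 is 4351721; 4,351,721 required, 4,354,223 in favor — approved.

Not approved — the Class I shares did not give the required vote.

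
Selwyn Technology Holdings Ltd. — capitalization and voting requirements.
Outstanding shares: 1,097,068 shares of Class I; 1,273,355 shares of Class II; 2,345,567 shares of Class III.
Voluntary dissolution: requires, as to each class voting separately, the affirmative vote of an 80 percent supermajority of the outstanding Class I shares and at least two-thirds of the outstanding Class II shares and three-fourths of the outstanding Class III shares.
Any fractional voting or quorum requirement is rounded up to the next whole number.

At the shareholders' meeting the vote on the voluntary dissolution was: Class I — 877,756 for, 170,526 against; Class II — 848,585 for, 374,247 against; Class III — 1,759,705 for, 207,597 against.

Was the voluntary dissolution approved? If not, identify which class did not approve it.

Class I: 4/5 of 1097068 = 877654.40, rounded up to 877655; 877,655 required, 877,756 in favor — approved.
Class II: 2/3 of 1273355 = 848903.33, rounded up to 848904; 848,904 required, 848,585 in favor — not approved.
Class III: 3/4 of 2345567 = 1759175.25, rounded up to 1759176; 1,759,176 required, 1,759,705 in favor — approved.

Not approved — the Class II shares did not give the required vote.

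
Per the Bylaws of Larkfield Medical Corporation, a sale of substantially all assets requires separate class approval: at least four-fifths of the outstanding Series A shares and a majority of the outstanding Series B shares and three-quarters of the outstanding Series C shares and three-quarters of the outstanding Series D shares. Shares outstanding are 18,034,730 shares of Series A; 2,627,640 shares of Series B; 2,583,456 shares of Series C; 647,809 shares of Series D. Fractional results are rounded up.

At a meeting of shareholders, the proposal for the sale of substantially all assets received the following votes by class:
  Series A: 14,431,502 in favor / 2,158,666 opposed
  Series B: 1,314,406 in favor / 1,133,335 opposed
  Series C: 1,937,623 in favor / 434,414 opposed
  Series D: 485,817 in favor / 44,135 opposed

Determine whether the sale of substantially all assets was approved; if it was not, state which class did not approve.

Not approved — the Series D shares did not give the required vote.

Series A: 4/5 of 18034730 = 14427784; 14,427,784 required, 14,431,502 in favor — approved.
Series B: a majority of 2627640 is 1313821; 1,313,821 required, 1,314,406 in favor — approved.
Series C: 3/4 of 2583456 = 1937592; 1,937,592 required, 1,937,623 in favor — approved.
Series D: 3/4 of 647809 = 485856.75, rounded up to 485857; 485,857 required, 485,817 in favor — not approved.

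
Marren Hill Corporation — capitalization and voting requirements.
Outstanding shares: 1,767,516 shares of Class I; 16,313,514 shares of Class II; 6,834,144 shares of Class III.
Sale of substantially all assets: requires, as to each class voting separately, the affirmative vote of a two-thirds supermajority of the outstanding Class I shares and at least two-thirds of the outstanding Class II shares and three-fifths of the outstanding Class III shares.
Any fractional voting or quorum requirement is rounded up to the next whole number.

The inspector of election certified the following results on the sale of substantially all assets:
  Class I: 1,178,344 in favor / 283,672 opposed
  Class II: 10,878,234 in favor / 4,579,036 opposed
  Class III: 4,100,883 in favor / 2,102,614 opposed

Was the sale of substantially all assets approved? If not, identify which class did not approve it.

Approved — every class gave the required vote.

Class I: 2/3 of 1767516 = 1178344; 1,178,344 required, 1,178,344 in favor — approved.
Class II: 2/3 of 16313514 = 10875676; 10,875,676 required, 10,878,234 in favor — approved.
Class III: 3/5 of 6834144 = 4100486.40, rounded up to 4100487; 4,100,487 required, 4,100,883 in favor — approved.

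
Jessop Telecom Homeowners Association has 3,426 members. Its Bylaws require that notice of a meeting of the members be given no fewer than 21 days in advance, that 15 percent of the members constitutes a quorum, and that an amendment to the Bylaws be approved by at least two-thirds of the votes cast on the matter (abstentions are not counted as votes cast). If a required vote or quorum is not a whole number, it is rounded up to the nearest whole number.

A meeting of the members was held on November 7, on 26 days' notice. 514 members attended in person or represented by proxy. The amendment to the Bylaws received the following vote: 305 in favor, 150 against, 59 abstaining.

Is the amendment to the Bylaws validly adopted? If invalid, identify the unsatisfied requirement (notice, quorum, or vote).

Valid — all requirements satisfied.

Notice: 26 days given; 21 required. Satisfied.
Quorum: 15% of 3,426 = 513.90, rounded up to 514; 514 present. Satisfied.
Vote: requires two-thirds of the votes cast (514 − 59 abstaining = 455); 2/3 of 455 = 303.33, rounded up to 304, so 304 needed; 305 in favor. Satisfied.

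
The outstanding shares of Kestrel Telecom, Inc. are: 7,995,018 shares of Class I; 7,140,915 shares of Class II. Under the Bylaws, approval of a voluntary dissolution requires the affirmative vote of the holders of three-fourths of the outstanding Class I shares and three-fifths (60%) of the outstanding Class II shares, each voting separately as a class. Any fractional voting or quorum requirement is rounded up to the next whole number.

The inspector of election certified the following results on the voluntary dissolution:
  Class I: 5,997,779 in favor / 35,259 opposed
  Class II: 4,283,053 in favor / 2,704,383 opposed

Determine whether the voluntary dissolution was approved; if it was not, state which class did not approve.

Not approved — the Class II shares did not give the required vote.

Class I: 3/4 of 7995018 = 5996263.50, rounded up to 5996264; 5,996,264 required, 5,997,779 in favor — approved.
Class II: 3/5 of 7140915 = 4284549; 4,284,549 required, 4,283,053 in favor — not approved.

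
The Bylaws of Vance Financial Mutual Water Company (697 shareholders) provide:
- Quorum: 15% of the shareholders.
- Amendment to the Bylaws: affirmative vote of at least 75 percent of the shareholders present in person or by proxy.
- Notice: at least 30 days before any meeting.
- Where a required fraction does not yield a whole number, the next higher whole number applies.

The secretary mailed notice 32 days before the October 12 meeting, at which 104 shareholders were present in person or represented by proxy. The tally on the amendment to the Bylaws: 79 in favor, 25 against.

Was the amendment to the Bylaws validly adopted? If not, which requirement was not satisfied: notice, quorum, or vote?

Notice: 32 days given; 30 required. Satisfied.
Quorum: 15% of 697 = 104.55, rounded up to 105; 104 present. Not satisfied.
Vote: requires three-fourths of those present (104); 3/4 of 104 = 78, so 78 needed; 79 in favor. Satisfied.

Invalid — quorum requirement not satisfied.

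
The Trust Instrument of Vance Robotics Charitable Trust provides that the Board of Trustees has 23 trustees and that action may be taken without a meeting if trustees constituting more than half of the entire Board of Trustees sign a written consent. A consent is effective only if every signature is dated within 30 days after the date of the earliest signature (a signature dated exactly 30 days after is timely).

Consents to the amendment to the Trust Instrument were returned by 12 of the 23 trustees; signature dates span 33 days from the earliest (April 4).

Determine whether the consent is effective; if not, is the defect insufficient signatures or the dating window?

Signatures required: more than half of 23 — a majority of 23 is 12, so 12 needed; 12 signed. Sufficient.
Dating window: the latest signature is 33 days after the earliest; the limit is 30 days. Outside the window.

Not effective — dating-window requirement not satisfied.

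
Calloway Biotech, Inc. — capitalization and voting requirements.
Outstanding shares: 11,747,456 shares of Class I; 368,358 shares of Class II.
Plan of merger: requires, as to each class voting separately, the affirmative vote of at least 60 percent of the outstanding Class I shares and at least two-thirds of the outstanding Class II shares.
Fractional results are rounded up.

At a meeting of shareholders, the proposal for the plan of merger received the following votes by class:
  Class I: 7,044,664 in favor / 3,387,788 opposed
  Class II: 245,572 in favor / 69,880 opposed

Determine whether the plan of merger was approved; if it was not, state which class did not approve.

Not approved — the Class I shares did not give the required vote.

Class I: 3/5 of 11747456 = 7048473.60, rounded up to 7048474; 7,048,474 required, 7,044,664 in favor — not approved.
Class II: 2/3 of 368358 = 245572; 245,572 required, 245,572 in favor — approved.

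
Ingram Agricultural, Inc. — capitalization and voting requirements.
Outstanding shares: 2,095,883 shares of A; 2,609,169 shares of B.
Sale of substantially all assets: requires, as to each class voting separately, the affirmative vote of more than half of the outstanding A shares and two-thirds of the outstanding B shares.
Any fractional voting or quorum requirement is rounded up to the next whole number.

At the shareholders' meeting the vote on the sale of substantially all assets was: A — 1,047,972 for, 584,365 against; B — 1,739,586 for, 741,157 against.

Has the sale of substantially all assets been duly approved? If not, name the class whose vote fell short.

A: a majority of 2095883 is 1047942; 1,047,942 required, 1,047,972 in favor — approved.
B: 2/3 of 2609169 = 1739446; 1,739,446 required, 1,739,586 in favor — approved.

Approved — every class gave the required vote.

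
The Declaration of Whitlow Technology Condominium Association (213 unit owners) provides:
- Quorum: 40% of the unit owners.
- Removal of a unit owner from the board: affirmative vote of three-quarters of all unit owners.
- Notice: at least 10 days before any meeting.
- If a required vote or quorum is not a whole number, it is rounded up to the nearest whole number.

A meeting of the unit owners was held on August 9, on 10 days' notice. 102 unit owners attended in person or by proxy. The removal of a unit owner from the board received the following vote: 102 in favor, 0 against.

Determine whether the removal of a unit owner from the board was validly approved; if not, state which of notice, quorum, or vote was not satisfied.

Invalid — vote requirement not satisfied.

Notice: 10 days given; 10 required. Satisfied.
Quorum: 40% of 213 = 85.20, rounded up to 86; 102 present. Satisfied.
Vote: requires three-fourths of all unit owners (213); 3/4 of 213 = 159.75, rounded up to 160, so 160 needed; 102 in favor. Not satisfied.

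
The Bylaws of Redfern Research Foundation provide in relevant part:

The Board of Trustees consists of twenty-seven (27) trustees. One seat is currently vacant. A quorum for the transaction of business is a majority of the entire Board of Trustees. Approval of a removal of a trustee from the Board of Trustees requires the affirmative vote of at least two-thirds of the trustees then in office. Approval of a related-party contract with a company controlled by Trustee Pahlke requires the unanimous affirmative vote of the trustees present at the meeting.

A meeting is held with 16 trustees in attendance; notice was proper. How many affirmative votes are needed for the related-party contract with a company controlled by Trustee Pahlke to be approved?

16

The related-party contract with a company controlled by Trustee Pahlke requires the unanimous vote of the trustees present (16).
Unanimous means all 16.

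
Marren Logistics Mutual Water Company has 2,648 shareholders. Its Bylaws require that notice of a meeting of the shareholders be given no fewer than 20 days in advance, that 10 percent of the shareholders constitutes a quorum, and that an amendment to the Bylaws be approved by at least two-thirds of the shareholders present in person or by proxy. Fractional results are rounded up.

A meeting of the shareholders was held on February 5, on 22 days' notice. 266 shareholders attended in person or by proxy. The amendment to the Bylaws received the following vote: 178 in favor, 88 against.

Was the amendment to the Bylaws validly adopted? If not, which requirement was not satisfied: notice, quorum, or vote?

Valid — all requirements satisfied.

Notice: 22 days given; 20 required. Satisfied.
Quorum: 10% of 2,648 = 264.80, rounded up to 265; 266 present. Satisfied.
Vote: requires two-thirds of those present (266); 2/3 of 266 = 177.33, rounded up to 178, so 178 needed; 178 in favor. Satisfied.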